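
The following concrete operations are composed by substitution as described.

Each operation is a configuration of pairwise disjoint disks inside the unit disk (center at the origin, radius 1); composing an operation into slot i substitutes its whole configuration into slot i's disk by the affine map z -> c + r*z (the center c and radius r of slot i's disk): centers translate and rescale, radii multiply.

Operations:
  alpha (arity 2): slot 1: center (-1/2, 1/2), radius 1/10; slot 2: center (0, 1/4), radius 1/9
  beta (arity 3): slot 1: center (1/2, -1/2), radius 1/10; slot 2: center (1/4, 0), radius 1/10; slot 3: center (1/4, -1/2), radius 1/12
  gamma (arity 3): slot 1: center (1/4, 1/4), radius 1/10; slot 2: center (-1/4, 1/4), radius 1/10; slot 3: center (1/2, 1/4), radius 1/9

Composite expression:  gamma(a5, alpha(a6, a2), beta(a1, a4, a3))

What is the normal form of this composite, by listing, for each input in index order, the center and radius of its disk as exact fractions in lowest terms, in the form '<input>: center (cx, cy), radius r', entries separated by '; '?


a1: center (5/9, 7/36), radius 1/90; a2: center (-1/4, 11/40), radius 1/90; a3: center (19/36, 7/36), radius 1/108; a4: center (19/36, 1/4), radius 1/90; a5: center (1/4, 1/4), radius 1/10; a6: center (-3/10, 3/10), radius 1/100

Follow each a-input down from gamma: c' goes to c + r*c', radius to r*r'.
input a5: applying the 1 nested substitution gives center (1/4, 1/4), radius 1/10
input a6: applying the 2 nested substitutions gives center (-3/10, 3/10), radius 1/100
input a2: applying the 2 nested substitutions gives center (-1/4, 11/40), radius 1/90
input a1: applying the 2 nested substitutions gives center (5/9, 7/36), radius 1/90
input a4: applying the 2 nested substitutions gives center (19/36, 1/4), radius 1/90
input a3: applying the 2 nested substitutions gives center (19/36, 7/36), radius 1/108


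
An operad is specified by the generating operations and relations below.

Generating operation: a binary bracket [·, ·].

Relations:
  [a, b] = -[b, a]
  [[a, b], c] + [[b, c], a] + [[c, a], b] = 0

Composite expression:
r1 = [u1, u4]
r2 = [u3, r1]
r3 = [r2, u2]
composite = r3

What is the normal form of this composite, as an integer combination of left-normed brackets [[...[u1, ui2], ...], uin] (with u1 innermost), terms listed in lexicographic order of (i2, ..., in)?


Skip Jacobi rewriting: expand, keep u1-initial words, read off terms.
Composite bracket: [[u3, [u1, u4]], u2]
Applying ab - ba throughout gives 8 signed words (2^3 = 8).
Coefficients come from the u1-initial words:
  from u1u4u3u2, sign -1: term -[[[u1, u4], u3], u2]

-[[[u1, u4], u3], u2]


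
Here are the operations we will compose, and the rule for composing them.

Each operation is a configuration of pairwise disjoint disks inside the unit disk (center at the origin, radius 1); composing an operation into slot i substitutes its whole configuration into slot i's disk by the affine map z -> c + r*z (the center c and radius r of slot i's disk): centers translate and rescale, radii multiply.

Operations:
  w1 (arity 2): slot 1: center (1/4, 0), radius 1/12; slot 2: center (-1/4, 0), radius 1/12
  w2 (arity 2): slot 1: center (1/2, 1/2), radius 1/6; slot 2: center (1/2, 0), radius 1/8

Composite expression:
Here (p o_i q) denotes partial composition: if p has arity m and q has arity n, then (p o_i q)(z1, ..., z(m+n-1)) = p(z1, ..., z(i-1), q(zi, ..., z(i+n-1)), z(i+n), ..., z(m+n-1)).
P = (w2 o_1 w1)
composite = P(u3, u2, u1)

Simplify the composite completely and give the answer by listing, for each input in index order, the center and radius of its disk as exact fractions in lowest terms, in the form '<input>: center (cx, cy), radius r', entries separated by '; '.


u1: center (1/2, 0), radius 1/8; u2: center (11/24, 1/2), radius 1/72; u3: center (13/24, 1/2), radius 1/72


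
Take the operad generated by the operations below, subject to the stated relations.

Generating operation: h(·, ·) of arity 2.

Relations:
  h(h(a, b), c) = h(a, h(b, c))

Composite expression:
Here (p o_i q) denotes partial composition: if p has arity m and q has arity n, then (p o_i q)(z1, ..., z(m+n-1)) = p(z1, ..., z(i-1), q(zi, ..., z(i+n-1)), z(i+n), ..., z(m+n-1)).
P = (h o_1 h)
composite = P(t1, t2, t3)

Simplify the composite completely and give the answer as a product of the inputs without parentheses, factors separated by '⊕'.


t1 ⊕ t2 ⊕ t3

The h-tree's shape is irrelevant; the t-reading-order decides.
h(t1, t2) flattens to t1 ⊕ t2
h(h(t1, t2), t3) flattens to t1 ⊕ t2 ⊕ t3


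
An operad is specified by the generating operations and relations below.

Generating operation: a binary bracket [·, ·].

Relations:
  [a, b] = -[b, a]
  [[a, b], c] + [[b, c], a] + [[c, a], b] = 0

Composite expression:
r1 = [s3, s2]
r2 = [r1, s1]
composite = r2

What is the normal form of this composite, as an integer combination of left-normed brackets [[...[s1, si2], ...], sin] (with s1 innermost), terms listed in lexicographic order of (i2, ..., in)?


[[s1, s2], s3] - [[s1, s3], s2]

Skip Jacobi rewriting: expand, keep s1-initial words, read off terms.
Composite bracket: [[s3, s2], s1]
Each bracket splits as ab - ba, giving 4 signed words (2^2 = 4).
Collect the words opening with s1:
  s1s2s3 (sign +1) contributes +[[s1, s2], s3]
  s1s3s2 (sign -1) contributes -[[s1, s3], s2]


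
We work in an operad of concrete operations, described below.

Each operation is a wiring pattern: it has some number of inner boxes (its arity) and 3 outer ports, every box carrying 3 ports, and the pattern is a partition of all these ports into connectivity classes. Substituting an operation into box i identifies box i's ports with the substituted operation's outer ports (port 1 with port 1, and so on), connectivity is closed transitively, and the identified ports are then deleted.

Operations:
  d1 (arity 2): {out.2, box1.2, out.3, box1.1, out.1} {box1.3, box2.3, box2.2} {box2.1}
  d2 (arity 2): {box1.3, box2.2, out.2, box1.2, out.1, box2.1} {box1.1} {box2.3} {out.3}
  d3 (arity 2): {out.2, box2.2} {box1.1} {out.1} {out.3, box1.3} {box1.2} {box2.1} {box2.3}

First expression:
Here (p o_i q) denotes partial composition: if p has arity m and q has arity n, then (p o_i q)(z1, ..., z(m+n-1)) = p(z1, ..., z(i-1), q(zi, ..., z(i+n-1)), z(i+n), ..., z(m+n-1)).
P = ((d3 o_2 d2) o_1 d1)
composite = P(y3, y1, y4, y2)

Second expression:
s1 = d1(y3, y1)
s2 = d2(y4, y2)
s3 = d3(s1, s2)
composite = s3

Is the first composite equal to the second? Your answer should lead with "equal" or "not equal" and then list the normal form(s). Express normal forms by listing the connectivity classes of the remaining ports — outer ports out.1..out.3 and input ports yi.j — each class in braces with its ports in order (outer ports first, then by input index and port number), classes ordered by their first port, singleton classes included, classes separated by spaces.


equal — both sides give {out.1} {out.2, y2.1, y2.2, y4.2, y4.3} {out.3, y3.1, y3.2} {y1.1} {y1.2, y1.3, y3.3} {y2.3} {y4.1}

The first expression, normalized: {out.1} {out.2, y2.1, y2.2, y4.2, y4.3} {out.3, y3.1, y3.2} {y1.1} {y1.2, y1.3, y3.3} {y2.3} {y4.1}
The second expression, normalized: {out.1} {out.2, y2.1, y2.2, y4.2, y4.3} {out.3, y3.1, y3.2} {y1.1} {y1.2, y1.3, y3.3} {y2.3} {y4.1}
Same normal form: equal.


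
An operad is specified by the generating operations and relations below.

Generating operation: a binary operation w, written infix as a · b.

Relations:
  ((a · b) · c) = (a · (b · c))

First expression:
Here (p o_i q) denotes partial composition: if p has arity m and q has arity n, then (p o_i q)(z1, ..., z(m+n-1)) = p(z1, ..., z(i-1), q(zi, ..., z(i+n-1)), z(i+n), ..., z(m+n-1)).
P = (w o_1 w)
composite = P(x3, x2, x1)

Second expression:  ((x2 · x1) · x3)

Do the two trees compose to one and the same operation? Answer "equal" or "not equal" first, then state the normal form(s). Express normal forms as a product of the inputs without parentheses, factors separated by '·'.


The first expression, normalized: x3 · x2 · x1
The second expression, normalized: x2 · x1 · x3
The normal forms differ: not equal.

not equal; first: x3 · x2 · x1; second: x2 · x1 · x3


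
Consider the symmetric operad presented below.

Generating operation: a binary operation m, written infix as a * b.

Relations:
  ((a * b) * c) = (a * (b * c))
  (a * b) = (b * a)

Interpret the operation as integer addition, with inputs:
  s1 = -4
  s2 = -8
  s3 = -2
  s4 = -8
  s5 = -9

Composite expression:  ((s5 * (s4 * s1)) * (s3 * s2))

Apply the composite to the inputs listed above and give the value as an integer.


-31


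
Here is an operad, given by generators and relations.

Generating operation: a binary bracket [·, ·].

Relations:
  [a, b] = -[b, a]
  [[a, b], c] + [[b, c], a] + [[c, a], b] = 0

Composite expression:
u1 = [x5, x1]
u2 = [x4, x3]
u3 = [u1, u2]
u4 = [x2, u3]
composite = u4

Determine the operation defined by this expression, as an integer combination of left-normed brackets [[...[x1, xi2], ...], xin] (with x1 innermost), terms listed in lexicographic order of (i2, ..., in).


Skip Jacobi rewriting: expand, keep x1-initial words, read off terms.
Composite bracket: [x2, [[x5, x1], [x4, x3]]]
Expanding via [a, b] = ab - ba: 16 signed words (2^4 = 16).
Coefficients come from the x1-initial words:
  from x1x5x3x4x2, sign -1: term -[[[[x1, x5], x3], x4], x2]
  from x1x5x4x3x2, sign +1: term +[[[[x1, x5], x4], x3], x2]

-[[[[x1, x5], x3], x4], x2] + [[[[x1, x5], x4], x3], x2]


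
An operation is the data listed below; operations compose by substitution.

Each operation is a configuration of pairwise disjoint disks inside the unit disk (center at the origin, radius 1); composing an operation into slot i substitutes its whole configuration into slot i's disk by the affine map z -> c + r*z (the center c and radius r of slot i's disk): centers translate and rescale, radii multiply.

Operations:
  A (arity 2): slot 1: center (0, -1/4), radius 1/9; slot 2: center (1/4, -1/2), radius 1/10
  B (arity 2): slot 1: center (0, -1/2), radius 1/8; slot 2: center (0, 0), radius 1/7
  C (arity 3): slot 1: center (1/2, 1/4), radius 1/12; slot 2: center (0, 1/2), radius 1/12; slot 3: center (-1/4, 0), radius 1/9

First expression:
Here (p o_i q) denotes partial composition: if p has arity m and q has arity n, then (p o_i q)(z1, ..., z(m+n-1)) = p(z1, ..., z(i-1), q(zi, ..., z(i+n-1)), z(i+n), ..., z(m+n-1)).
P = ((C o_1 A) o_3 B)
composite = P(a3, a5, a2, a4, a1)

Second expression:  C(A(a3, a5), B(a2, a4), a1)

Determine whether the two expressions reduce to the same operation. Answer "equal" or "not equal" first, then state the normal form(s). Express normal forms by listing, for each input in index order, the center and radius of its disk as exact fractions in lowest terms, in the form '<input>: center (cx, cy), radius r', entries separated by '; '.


equal: each reduces to a1: center (-1/4, 0), radius 1/9; a2: center (0, 11/24), radius 1/96; a3: center (1/2, 11/48), radius 1/108; a4: center (0, 1/2), radius 1/84; a5: center (25/48, 5/24), radius 1/120


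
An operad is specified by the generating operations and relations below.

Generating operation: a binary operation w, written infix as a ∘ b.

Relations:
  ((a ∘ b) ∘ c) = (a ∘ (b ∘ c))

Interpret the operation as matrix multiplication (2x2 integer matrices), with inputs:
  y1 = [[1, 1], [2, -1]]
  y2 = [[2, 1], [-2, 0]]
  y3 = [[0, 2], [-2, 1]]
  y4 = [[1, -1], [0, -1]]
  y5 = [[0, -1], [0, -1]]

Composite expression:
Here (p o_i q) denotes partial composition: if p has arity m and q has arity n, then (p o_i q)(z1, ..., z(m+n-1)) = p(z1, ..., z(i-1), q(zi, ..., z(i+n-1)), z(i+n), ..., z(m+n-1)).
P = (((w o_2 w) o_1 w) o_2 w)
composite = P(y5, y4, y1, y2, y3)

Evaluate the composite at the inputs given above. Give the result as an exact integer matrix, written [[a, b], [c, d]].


[[-4, 14], [-4, 14]]

(y4 ∘ y1) = [[-1, 2], [-2, 1]]
(y5 ∘ (y4 ∘ y1)) = [[2, -1], [2, -1]]
(y2 ∘ y3) = [[-2, 5], [0, -4]]
((y5 ∘ (y4 ∘ y1)) ∘ (y2 ∘ y3)) = [[-4, 14], [-4, 14]]


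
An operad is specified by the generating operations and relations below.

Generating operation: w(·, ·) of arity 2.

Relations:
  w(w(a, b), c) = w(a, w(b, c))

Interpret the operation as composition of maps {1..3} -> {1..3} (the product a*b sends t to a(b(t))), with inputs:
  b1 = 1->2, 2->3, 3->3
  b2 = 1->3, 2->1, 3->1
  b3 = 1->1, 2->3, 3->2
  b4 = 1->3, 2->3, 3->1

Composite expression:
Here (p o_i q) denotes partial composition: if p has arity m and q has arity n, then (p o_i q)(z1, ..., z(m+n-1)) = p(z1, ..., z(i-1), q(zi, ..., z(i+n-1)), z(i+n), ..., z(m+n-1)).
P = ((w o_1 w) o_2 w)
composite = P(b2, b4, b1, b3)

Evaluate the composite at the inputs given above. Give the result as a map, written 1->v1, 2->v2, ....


w(b4, b1) = 1->3, 2->1, 3->1
w(b2, w(b4, b1)) = 1->1, 2->3, 3->3
w(w(b2, w(b4, b1)), b3) = 1->1, 2->3, 3->3

1->1, 2->3, 3->3


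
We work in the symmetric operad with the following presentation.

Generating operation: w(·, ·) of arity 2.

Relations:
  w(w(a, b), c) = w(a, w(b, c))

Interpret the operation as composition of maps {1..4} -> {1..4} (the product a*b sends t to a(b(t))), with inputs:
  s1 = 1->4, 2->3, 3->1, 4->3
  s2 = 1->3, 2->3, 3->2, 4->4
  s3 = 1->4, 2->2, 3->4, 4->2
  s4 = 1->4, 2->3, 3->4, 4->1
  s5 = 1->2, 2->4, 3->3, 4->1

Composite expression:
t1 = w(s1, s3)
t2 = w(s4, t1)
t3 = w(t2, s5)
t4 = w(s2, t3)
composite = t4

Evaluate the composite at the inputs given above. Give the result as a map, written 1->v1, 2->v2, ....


1->4, 2->4, 3->4, 4->4

w(s1, s3) = 1->3, 2->3, 3->3, 4->3
w(s4, w(s1, s3)) = 1->4, 2->4, 3->4, 4->4
w(w(s4, w(s1, s3)), s5) = 1->4, 2->4, 3->4, 4->4
w(s2, w(w(s4, w(s1, s3)), s5)) = 1->4, 2->4, 3->4, 4->4


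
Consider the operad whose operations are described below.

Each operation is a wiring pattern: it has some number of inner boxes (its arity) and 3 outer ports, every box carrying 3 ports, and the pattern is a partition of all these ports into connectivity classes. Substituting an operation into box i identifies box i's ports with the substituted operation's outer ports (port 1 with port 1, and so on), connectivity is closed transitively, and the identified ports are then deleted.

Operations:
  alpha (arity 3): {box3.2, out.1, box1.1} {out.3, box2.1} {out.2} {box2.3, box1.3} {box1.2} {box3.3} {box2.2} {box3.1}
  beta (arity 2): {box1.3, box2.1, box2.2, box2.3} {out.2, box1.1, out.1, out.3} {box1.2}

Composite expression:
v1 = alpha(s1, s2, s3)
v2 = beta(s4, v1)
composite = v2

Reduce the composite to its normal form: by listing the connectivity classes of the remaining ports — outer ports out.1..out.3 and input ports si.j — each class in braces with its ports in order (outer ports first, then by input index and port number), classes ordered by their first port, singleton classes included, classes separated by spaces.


After gluing at beta, chains via deleted ports link the s-ports.
alpha over (s1, s2, s3) gives {out.1, s1.1, s3.2} {out.2} {out.3, s2.1} {s1.2} {s1.3, s2.3} {s2.2} {s3.1} {s3.3}, out.j being that stage's outer ports
beta over (s4, s1, s2, s3) gives {out.1, out.2, out.3, s4.1} {s1.1, s2.1, s3.2, s4.3} {s1.2} {s1.3, s2.3} {s2.2} {s3.1} {s3.3} {s4.2}, out.j being that stage's outer ports

{out.1, out.2, out.3, s4.1} {s1.1, s2.1, s3.2, s4.3} {s1.2} {s1.3, s2.3} {s2.2} {s3.1} {s3.3} {s4.2}


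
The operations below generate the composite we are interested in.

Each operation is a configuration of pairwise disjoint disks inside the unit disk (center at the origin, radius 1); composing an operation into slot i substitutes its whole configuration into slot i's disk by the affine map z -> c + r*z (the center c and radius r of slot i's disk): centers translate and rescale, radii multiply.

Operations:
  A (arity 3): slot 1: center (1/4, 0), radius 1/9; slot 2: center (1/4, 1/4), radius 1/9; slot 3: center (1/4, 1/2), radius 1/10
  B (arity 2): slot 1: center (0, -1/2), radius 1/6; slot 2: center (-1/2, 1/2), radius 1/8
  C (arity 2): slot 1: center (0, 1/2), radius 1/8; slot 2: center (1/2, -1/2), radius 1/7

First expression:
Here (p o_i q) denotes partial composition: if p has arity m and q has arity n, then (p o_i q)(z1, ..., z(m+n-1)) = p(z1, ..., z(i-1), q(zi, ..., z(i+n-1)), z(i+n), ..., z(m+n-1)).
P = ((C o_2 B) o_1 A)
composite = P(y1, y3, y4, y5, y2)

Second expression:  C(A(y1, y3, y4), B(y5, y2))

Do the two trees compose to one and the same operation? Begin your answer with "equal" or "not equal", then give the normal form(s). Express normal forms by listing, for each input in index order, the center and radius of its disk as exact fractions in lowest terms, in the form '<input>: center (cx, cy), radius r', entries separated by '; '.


equal — both sides give y1: center (1/32, 1/2), radius 1/72; y2: center (3/7, -3/7), radius 1/56; y3: center (1/32, 17/32), radius 1/72; y4: center (1/32, 9/16), radius 1/80; y5: center (1/2, -4/7), radius 1/42

The first expression reduces to y1: center (1/32, 1/2), radius 1/72; y2: center (3/7, -3/7), radius 1/56; y3: center (1/32, 17/32), radius 1/72; y4: center (1/32, 9/16), radius 1/80; y5: center (1/2, -4/7), radius 1/42
The second expression reduces to y1: center (1/32, 1/2), radius 1/72; y2: center (3/7, -3/7), radius 1/56; y3: center (1/32, 17/32), radius 1/72; y4: center (1/32, 9/16), radius 1/80; y5: center (1/2, -4/7), radius 1/42
Same normal form: equal.


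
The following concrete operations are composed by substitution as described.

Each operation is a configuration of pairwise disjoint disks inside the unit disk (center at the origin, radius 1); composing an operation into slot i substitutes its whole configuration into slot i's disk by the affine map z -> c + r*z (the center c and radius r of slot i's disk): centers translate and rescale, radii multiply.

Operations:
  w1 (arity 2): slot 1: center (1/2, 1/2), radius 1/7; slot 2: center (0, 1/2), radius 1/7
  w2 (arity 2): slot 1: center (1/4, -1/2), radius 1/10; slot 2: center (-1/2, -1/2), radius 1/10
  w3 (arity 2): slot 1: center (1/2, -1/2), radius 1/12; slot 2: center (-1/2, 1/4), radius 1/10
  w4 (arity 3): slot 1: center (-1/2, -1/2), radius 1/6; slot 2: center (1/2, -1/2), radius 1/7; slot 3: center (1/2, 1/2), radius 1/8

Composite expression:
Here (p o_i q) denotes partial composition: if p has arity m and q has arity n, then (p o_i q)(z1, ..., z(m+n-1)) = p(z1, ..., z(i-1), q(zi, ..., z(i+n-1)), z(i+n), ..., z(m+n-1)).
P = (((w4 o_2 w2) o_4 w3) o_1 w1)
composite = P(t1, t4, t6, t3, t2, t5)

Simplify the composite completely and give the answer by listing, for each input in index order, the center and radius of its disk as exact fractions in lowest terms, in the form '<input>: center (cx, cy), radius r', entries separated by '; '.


Only the slot chain above each t matters under w4; compose those maps.
tracing t1 down its 2-map path: center (-5/12, -5/12), radius 1/42
tracing t4 down its 2-map path: center (-1/2, -5/12), radius 1/42
tracing t6 down its 2-map path: center (15/28, -4/7), radius 1/70
tracing t3 down its 2-map path: center (3/7, -4/7), radius 1/70
tracing t2 down its 2-map path: center (9/16, 7/16), radius 1/96
tracing t5 down its 2-map path: center (7/16, 17/32), radius 1/80

t1: center (-5/12, -5/12), radius 1/42; t2: center (9/16, 7/16), radius 1/96; t3: center (3/7, -4/7), radius 1/70; t4: center (-1/2, -5/12), radius 1/42; t5: center (7/16, 17/32), radius 1/80; t6: center (15/28, -4/7), radius 1/70


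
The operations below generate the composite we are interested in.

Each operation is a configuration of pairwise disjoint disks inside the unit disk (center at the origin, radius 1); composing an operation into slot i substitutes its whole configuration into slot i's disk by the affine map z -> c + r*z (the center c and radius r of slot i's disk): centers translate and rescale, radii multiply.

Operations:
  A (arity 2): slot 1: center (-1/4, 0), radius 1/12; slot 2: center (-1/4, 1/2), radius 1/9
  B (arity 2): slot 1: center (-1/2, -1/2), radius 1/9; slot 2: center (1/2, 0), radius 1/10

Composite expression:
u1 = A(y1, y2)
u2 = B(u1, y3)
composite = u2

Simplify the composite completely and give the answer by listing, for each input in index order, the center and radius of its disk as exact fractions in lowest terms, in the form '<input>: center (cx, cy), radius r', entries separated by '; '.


y1: center (-19/36, -1/2), radius 1/108; y2: center (-19/36, -4/9), radius 1/81; y3: center (1/2, 0), radius 1/10


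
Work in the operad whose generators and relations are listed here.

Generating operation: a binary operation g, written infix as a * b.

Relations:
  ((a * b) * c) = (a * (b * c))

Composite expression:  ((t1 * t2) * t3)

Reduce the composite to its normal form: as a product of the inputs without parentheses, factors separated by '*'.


t1 * t2 * t3


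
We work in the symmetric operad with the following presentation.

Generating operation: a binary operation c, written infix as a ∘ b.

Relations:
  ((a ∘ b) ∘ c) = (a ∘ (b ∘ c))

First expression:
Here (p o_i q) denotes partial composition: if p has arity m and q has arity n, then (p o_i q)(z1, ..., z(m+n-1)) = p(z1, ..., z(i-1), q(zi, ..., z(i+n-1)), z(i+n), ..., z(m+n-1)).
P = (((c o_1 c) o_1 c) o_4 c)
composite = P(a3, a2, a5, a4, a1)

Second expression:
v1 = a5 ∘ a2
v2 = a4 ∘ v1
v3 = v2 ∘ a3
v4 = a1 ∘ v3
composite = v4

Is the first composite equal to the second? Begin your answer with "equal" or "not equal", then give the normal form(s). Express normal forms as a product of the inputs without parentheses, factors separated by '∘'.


not equal; first: a3 ∘ a2 ∘ a5 ∘ a4 ∘ a1; second: a1 ∘ a4 ∘ a5 ∘ a2 ∘ a3


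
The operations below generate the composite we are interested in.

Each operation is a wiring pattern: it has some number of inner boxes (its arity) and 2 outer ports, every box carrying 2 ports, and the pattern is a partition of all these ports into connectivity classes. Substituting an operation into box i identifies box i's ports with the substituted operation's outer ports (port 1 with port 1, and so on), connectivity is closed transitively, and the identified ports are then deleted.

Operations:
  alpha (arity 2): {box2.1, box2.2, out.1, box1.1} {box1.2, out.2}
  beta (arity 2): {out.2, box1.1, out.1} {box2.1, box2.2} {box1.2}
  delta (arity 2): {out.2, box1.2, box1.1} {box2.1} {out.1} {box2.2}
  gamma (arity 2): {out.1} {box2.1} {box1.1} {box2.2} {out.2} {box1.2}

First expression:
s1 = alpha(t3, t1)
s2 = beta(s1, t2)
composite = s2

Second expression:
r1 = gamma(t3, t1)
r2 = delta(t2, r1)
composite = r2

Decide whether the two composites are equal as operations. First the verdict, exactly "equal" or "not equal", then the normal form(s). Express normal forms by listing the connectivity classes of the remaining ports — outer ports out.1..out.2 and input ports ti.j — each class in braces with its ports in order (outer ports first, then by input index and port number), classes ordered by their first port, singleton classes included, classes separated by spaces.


not equal; the first gives {out.1, out.2, t1.1, t1.2, t3.1} {t2.1, t2.2} {t3.2} and the second {out.1} {out.2, t2.1, t2.2} {t1.1} {t1.2} {t3.1} {t3.2}

Reducing the first expression gives {out.1, out.2, t1.1, t1.2, t3.1} {t2.1, t2.2} {t3.2}
Reducing the second expression gives {out.1} {out.2, t2.1, t2.2} {t1.1} {t1.2} {t3.1} {t3.2}
The forms do not match — not equal.


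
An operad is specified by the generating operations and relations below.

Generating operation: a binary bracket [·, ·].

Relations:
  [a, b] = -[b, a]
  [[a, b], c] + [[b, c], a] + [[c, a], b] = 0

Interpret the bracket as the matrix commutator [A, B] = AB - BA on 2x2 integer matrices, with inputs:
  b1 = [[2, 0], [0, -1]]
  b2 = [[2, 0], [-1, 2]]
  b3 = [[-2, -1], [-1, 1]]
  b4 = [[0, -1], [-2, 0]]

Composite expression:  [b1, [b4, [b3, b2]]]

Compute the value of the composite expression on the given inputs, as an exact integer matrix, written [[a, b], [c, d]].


[[0, 6], [12, 0]]


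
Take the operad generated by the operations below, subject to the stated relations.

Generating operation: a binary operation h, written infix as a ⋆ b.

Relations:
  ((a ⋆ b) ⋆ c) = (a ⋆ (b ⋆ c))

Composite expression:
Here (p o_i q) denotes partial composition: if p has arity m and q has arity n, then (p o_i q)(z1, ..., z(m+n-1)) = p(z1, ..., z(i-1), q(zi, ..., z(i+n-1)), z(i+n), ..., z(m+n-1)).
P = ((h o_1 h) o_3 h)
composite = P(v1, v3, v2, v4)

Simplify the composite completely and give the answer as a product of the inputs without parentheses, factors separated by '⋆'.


v1 ⋆ v3 ⋆ v2 ⋆ v4


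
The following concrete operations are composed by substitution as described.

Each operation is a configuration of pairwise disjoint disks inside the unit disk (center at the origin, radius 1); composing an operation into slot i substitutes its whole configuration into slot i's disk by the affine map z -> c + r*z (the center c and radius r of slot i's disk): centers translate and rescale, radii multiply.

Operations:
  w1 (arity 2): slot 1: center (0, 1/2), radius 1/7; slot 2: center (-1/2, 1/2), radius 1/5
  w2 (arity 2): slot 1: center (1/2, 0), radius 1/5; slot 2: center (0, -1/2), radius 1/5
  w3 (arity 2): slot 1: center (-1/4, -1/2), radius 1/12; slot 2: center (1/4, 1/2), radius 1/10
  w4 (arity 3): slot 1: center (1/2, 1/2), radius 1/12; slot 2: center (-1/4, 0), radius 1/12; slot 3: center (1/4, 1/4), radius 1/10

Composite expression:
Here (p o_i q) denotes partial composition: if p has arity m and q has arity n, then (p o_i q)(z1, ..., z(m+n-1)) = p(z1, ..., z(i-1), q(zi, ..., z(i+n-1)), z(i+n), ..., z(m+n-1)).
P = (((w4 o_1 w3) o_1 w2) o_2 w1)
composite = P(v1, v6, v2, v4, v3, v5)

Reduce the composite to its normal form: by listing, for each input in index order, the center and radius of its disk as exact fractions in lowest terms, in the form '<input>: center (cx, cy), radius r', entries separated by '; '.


v1: center (139/288, 11/24), radius 1/720; v2: center (689/1440, 41/90), radius 1/3600; v3: center (-1/4, 0), radius 1/12; v4: center (25/48, 13/24), radius 1/120; v5: center (1/4, 1/4), radius 1/10; v6: center (23/48, 41/90), radius 1/5040

Nesting under w4 composes maps z -> c + r*z down each v-path.
for v1, the 3-step affine chain lands on center (139/288, 11/24), radius 1/720
for v6, the 4-step affine chain lands on center (23/48, 41/90), radius 1/5040
for v2, the 4-step affine chain lands on center (689/1440, 41/90), radius 1/3600
for v4, the 2-step affine chain lands on center (25/48, 13/24), radius 1/120
for v3, the 1-step affine chain lands on center (-1/4, 0), radius 1/12
for v5, the 1-step affine chain lands on center (1/4, 1/4), radius 1/10


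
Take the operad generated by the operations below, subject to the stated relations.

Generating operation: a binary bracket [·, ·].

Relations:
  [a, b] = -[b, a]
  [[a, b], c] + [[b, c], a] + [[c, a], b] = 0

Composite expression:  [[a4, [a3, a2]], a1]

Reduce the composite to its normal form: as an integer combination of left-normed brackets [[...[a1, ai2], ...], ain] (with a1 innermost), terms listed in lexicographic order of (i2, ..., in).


-[[[a1, a2], a3], a4] + [[[a1, a3], a2], a4] + [[[a1, a4], a2], a3] - [[[a1, a4], a3], a2]

In the tensor algebra, words opening a1 carry the a1-anchored form.
Composite bracket: [[a4, [a3, a2]], a1]
Full expansion: 8 signed words from ab - ba (2^3 = 8).
The a1-initial words carry the normal form:
  sign of a1a2a3a4 is -1, so it contributes -[[[a1, a2], a3], a4]
  sign of a1a3a2a4 is +1, so it contributes +[[[a1, a3], a2], a4]
  sign of a1a4a2a3 is +1, so it contributes +[[[a1, a4], a2], a3]
  sign of a1a4a3a2 is -1, so it contributes -[[[a1, a4], a3], a2]


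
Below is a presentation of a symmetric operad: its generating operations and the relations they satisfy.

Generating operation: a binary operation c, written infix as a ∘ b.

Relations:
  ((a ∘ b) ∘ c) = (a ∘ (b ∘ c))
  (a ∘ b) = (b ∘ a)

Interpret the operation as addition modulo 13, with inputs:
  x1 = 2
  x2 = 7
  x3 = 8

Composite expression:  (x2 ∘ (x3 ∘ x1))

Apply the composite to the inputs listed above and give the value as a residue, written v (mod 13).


4 (mod 13)

(x3 ∘ x1) = 10
(x2 ∘ (x3 ∘ x1)) = 4


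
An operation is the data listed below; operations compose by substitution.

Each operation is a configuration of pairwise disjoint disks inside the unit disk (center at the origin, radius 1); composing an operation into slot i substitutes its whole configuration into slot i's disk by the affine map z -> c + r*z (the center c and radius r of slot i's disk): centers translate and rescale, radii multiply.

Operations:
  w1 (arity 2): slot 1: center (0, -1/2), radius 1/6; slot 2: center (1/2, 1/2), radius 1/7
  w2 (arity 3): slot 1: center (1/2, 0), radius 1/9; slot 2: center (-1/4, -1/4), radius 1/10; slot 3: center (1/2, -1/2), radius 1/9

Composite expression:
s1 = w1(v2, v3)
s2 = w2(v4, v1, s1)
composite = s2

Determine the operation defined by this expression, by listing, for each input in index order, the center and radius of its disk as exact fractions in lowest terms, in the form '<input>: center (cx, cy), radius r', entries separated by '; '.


Each v-disk chains the slot maps above it in w2; radii multiply.
v4: after 1 affine step, its disk has center (1/2, 0), radius 1/9
v1: after 1 affine step, its disk has center (-1/4, -1/4), radius 1/10
v2: after 2 affine steps, its disk has center (1/2, -5/9), radius 1/54
v3: after 2 affine steps, its disk has center (5/9, -4/9), radius 1/63

v1: center (-1/4, -1/4), radius 1/10; v2: center (1/2, -5/9), radius 1/54; v3: center (5/9, -4/9), radius 1/63; v4: center (1/2, 0), radius 1/9


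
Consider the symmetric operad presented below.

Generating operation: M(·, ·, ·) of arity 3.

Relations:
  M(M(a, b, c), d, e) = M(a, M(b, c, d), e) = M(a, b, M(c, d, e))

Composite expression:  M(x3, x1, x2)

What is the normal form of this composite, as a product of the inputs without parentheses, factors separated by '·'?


Key point: M is associative — brackets drop, the x-order remains.
M(x3, x1, x2) collapses to x3 · x1 · x2

x3 · x1 · x2


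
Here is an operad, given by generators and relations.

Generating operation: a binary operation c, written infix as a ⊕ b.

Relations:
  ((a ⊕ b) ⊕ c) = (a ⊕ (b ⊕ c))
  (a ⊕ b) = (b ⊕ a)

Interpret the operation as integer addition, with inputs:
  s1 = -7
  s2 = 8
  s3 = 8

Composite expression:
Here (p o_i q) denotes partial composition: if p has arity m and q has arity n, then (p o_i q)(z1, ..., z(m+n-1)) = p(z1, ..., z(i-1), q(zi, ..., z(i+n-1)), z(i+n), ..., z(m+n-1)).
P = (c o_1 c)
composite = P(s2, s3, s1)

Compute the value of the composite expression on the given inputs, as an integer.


(s2 ⊕ s3) = 16
((s2 ⊕ s3) ⊕ s1) = 9

9


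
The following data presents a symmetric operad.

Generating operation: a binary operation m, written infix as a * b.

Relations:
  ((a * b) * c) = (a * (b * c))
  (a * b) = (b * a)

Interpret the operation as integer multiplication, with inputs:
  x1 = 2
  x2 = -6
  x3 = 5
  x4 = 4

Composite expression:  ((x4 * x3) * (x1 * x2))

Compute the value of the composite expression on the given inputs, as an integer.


-240

(x4 * x3) = 20
(x1 * x2) = -12
((x4 * x3) * (x1 * x2)) = -240


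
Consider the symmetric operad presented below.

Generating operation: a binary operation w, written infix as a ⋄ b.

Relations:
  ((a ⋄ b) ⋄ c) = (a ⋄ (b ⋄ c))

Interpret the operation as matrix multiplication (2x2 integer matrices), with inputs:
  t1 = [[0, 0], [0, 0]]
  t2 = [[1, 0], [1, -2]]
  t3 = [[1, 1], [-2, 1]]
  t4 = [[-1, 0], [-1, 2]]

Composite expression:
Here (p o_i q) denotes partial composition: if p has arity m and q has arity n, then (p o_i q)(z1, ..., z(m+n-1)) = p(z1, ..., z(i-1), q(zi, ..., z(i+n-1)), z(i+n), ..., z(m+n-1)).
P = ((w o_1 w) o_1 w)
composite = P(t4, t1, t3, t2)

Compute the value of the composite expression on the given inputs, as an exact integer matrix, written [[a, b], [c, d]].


[[0, 0], [0, 0]]

(t4 ⋄ t1) = [[0, 0], [0, 0]]
((t4 ⋄ t1) ⋄ t3) = [[0, 0], [0, 0]]
(((t4 ⋄ t1) ⋄ t3) ⋄ t2) = [[0, 0], [0, 0]]


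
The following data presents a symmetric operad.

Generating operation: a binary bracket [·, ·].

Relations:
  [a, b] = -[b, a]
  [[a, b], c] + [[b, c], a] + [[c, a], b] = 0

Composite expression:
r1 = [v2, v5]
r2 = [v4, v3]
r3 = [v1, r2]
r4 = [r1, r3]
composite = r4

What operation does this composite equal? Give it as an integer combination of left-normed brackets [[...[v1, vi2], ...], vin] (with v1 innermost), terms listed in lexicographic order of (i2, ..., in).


[[[[v1, v3], v4], v2], v5] - [[[[v1, v3], v4], v5], v2] - [[[[v1, v4], v3], v2], v5] + [[[[v1, v4], v3], v5], v2]

Antisymmetry and Jacobi reduce to v1-anchored left-normed brackets.
Composite bracket: [[v2, v5], [v1, [v4, v3]]]
Expanding via [a, b] = ab - ba: 16 signed words (2^4 = 16).
Keep just the words that open with v1:
  word v1v3v4v2v5 has sign +1, contributing +[[[[v1, v3], v4], v2], v5]
  word v1v3v4v5v2 has sign -1, contributing -[[[[v1, v3], v4], v5], v2]
  word v1v4v3v2v5 has sign -1, contributing -[[[[v1, v4], v3], v2], v5]
  word v1v4v3v5v2 has sign +1, contributing +[[[[v1, v4], v3], v5], v2]


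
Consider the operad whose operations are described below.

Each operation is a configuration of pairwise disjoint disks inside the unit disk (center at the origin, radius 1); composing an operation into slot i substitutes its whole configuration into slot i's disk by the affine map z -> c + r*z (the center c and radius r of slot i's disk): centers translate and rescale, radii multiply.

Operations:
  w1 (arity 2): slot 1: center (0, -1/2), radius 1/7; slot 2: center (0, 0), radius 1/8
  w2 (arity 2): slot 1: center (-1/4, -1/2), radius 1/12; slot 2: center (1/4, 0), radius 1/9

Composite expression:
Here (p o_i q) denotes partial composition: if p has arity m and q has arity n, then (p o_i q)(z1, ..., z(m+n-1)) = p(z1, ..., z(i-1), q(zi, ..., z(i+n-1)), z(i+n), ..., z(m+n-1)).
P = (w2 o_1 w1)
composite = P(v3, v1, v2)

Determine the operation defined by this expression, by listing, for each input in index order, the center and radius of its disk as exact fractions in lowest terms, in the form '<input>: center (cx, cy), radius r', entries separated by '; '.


Below w2, radii multiply path by path; the v-disk centers shift.
tracing v3 down its 2-map path: center (-1/4, -13/24), radius 1/84
tracing v1 down its 2-map path: center (-1/4, -1/2), radius 1/96
tracing v2 down its 1-map path: center (1/4, 0), radius 1/9

v1: center (-1/4, -1/2), radius 1/96; v2: center (1/4, 0), radius 1/9; v3: center (-1/4, -13/24), radius 1/84


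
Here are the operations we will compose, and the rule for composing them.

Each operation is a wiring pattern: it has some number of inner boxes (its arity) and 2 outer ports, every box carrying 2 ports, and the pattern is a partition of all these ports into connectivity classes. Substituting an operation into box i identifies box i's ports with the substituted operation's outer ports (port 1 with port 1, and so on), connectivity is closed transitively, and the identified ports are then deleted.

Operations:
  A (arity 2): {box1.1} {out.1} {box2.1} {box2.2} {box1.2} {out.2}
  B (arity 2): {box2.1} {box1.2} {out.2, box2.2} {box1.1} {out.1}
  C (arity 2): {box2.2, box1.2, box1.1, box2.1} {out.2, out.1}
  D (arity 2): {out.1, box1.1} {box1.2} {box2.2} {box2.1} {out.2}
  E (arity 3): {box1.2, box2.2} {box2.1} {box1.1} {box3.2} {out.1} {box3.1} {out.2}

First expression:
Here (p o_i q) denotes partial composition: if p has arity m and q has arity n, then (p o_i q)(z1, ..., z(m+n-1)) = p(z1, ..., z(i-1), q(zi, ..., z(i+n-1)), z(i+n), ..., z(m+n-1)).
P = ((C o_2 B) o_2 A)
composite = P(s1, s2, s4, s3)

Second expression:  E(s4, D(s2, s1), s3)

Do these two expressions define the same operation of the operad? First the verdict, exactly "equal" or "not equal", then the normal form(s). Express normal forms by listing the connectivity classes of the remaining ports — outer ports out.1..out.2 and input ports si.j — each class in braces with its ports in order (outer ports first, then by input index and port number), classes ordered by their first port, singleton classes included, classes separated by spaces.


not equal; first: {out.1, out.2} {s1.1, s1.2, s3.2} {s2.1} {s2.2} {s3.1} {s4.1} {s4.2}; second: {out.1} {out.2} {s1.1} {s1.2} {s2.1} {s2.2} {s3.1} {s3.2} {s4.1} {s4.2}

The first composite normalizes to {out.1, out.2} {s1.1, s1.2, s3.2} {s2.1} {s2.2} {s3.1} {s4.1} {s4.2}
The second composite normalizes to {out.1} {out.2} {s1.1} {s1.2} {s2.1} {s2.2} {s3.1} {s3.2} {s4.1} {s4.2}
They disagree, so not equal.


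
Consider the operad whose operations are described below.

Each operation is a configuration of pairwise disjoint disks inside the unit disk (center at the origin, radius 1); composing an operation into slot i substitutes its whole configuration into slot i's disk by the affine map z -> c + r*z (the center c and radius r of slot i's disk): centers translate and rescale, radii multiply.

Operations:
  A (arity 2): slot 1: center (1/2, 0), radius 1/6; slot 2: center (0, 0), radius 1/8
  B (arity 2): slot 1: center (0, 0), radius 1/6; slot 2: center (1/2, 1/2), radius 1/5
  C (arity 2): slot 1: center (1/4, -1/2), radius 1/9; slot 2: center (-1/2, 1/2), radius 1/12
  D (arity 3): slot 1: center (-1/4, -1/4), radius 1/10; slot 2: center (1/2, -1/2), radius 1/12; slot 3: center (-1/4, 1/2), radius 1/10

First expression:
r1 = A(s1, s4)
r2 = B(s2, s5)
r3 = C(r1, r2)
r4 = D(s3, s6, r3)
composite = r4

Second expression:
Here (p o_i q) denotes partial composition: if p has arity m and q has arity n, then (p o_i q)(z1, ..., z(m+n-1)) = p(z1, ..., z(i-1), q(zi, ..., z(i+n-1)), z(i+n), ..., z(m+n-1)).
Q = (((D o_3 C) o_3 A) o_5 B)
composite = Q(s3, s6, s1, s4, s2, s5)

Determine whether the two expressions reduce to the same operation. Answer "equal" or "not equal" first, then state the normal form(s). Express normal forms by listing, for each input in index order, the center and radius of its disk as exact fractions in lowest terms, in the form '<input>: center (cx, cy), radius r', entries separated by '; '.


equal — both sides give s1: center (-79/360, 9/20), radius 1/540; s2: center (-3/10, 11/20), radius 1/720; s3: center (-1/4, -1/4), radius 1/10; s4: center (-9/40, 9/20), radius 1/720; s5: center (-71/240, 133/240), radius 1/600; s6: center (1/2, -1/2), radius 1/12


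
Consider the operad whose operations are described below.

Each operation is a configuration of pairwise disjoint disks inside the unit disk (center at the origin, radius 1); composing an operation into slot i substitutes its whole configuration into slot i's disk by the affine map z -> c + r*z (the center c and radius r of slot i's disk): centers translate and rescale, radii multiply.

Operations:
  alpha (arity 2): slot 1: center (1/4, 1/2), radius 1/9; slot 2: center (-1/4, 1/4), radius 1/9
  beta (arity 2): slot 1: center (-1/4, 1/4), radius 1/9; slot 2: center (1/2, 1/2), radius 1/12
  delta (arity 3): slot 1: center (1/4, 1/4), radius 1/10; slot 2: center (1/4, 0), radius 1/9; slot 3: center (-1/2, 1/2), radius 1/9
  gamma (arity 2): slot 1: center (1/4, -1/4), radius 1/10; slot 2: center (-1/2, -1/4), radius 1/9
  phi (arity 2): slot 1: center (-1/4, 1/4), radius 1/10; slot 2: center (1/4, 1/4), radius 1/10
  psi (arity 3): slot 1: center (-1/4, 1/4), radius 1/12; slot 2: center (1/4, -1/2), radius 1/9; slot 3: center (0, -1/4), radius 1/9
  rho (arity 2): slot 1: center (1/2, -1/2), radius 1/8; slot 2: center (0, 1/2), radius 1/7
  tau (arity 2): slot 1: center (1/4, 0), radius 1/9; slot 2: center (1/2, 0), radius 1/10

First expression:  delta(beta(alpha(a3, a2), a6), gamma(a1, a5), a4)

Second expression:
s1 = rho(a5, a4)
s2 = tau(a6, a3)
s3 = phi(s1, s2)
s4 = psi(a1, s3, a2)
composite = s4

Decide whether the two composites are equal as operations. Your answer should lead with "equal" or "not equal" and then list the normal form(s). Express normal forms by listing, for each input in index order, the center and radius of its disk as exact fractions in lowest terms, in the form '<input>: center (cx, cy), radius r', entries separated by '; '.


The first expression, normalized: a1: center (5/18, -1/36), radius 1/90; a2: center (2/9, 5/18), radius 1/810; a3: center (41/180, 101/360), radius 1/810; a4: center (-1/2, 1/2), radius 1/9; a5: center (7/36, -1/36), radius 1/81; a6: center (3/10, 3/10), radius 1/120
The second expression, normalized: a1: center (-1/4, 1/4), radius 1/12; a2: center (0, -1/4), radius 1/9; a3: center (17/60, -17/36), radius 1/900; a4: center (2/9, -7/15), radius 1/630; a5: center (41/180, -43/90), radius 1/720; a6: center (101/360, -17/36), radius 1/810
No match — not equal.

not equal: they reduce to a1: center (5/18, -1/36), radius 1/90; a2: center (2/9, 5/18), radius 1/810; a3: center (41/180, 101/360), radius 1/810; a4: center (-1/2, 1/2), radius 1/9; a5: center (7/36, -1/36), radius 1/81; a6: center (3/10, 3/10), radius 1/120 and a1: center (-1/4, 1/4), radius 1/12; a2: center (0, -1/4), radius 1/9; a3: center (17/60, -17/36), radius 1/900; a4: center (2/9, -7/15), radius 1/630; a5: center (41/180, -43/90), radius 1/720; a6: center (101/360, -17/36), radius 1/810
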